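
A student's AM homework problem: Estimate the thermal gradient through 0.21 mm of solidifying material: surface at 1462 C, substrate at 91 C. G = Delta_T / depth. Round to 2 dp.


G = (1462-91)/0.21 = 6528.57 C/mm


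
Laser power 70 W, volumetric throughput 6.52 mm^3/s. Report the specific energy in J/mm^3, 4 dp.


SE = 70 / 6.52 = 10.7362 J/mm^3


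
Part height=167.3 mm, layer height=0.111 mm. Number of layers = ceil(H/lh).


Layers = ceil(167.3/0.111) = 1508


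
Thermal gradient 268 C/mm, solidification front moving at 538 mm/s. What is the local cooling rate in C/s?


CR = 268 * 538 = 144184 C/s


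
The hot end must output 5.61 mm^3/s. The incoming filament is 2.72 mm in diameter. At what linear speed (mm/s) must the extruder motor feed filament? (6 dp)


A = pi*(2.72/2)^2 = 5.81069
v = 5.61 / 5.81069 = 0.965462 mm/s


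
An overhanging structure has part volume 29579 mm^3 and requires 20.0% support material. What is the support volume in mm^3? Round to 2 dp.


V_support = 29579 * 0.2 = 5915.8 mm^3


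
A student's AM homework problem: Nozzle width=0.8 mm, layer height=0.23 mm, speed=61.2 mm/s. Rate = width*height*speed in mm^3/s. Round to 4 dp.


Rate = 0.8 * 0.23 * 61.2 = 11.2608 mm^3/s


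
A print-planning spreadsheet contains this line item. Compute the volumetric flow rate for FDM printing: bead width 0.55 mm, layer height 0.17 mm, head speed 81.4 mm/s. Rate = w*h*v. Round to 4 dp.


Rate = 0.55 * 0.17 * 81.4 = 7.6109 mm^3/s


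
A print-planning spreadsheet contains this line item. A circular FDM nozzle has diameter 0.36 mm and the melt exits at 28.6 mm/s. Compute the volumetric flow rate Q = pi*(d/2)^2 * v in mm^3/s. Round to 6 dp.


A = pi*(0.36/2)^2 = 0.1017876 mm^2
Q = 0.1017876 * 28.6 = 2.911125 mm^3/s


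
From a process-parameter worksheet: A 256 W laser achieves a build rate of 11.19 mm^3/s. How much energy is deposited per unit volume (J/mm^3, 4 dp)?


SE = 256 / 11.19 = 22.8776 J/mm^3


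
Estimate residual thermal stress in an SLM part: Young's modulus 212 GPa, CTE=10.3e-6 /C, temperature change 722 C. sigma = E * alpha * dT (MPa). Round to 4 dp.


sigma = 212*1000 * 10.3e-6 * 722 = 1576.5592 MPa


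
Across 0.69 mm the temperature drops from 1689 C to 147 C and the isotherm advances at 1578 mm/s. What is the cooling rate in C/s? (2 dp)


G = (1689-147)/0.69 = 2234.7826087 C/mm
CR = 2234.7826087 * 1578 = 3526486.96 C/s


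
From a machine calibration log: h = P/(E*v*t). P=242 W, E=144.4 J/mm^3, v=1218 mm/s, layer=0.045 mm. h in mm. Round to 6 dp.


h = 242 / (144.4*1218*0.045) = 0.030577 mm


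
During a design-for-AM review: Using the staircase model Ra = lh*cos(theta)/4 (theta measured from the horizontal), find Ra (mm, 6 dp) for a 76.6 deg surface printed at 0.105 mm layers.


Ra = 0.105 * cos(76.6) / 4 = 0.006083 mm


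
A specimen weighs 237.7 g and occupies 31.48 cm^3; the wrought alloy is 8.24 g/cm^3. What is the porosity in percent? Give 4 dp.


rho_part = 237.7 / 31.48 = 7.55082592 g/cm^3
Porosity = (1 - 7.55082592/8.24)*100 = 8.3638 %


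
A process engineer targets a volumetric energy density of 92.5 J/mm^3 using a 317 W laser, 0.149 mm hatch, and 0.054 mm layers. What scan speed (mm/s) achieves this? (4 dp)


v = 317 / (92.5*0.149*0.054) = 425.9293 mm/s


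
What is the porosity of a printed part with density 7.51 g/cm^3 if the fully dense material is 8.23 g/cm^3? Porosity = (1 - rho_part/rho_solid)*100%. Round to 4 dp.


Porosity = (1-7.51/8.23)*100 = 8.7485 %


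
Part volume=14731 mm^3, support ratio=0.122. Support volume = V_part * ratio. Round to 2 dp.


V_support = 14731 * 0.122 = 1797.18 mm^3


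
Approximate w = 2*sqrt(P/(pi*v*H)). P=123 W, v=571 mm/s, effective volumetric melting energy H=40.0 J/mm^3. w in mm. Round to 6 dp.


w = 2*sqrt(123/(pi*571*40.0)) = 0.082806 mm


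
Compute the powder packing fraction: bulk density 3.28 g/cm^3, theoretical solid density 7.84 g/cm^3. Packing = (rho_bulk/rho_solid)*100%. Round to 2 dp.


Packing = (3.28/7.84)*100 = 41.84 %


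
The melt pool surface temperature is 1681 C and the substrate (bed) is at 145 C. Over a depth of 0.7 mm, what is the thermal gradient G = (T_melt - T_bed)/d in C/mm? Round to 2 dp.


G = (1681-145)/0.7 = 2194.29 C/mm


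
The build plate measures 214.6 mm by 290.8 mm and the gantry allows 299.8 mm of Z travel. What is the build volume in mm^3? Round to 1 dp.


V = 214.6 * 290.8 * 299.8 = 18709222.9 mm^3


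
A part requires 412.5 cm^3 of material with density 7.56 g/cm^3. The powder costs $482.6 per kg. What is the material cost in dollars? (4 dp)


Mass = 412.5*7.56/1000 = 3.1185 kg
Cost = 3.1185 * 482.6 = 1504.9881 $


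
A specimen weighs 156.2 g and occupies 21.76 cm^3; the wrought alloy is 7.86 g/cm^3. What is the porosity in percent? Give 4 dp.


rho_part = 156.2 / 21.76 = 7.17830882 g/cm^3
Porosity = (1 - 7.17830882/7.86)*100 = 8.6729 %


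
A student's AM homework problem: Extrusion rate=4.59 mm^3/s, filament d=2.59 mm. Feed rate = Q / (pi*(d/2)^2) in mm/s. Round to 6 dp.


A = pi*(2.59/2)^2 = 5.268529
v = 4.59 / 5.268529 = 0.871211 mm/s


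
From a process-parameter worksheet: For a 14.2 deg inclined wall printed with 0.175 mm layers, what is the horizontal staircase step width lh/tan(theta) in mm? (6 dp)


step = 0.175 / tan(14.2) = 0.691593 mm


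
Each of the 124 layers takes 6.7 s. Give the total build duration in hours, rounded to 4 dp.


t = 124 * 6.7 / 3600 = 0.2308 hrs


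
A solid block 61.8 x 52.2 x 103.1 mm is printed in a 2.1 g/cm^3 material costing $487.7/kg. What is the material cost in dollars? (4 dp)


V = 61.8 * 52.2 * 103.1 = 332596.476 mm^3 = 332.596476 cm^3
Mass = 332.596476 * 2.1 / 1000 = 0.6984526 kg
Cost = 0.6984526 * 487.7 = 340.6353 $


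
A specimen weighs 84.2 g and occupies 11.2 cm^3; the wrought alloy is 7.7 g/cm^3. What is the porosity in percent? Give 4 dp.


rho_part = 84.2 / 11.2 = 7.51785714 g/cm^3
Porosity = (1 - 7.51785714/7.7)*100 = 2.3655 %


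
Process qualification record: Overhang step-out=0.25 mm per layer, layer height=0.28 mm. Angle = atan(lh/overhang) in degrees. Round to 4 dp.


angle = atan(0.28/0.25) = 48.2397 degrees


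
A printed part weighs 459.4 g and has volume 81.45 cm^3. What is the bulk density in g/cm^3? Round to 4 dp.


rho = 459.4 / 81.45 = 5.6403 g/cm^3


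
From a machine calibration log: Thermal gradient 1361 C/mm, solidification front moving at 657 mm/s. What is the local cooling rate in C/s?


CR = 1361 * 657 = 894177 C/s


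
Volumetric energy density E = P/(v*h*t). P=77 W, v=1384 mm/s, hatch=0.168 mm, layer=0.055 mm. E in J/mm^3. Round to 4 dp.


E = 77 / (1384*0.168*0.055) = 6.0212 J/mm^3


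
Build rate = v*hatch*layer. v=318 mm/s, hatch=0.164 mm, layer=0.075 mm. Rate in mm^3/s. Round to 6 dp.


Rate = 318 * 0.164 * 0.075 = 3.9114 mm^3/s


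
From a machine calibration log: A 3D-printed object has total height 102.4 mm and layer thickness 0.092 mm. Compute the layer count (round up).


Layers = ceil(102.4/0.092) = 1114


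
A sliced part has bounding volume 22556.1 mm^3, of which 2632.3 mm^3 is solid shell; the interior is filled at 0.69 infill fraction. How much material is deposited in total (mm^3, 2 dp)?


V_infill = (22556.1 - 2632.3) * 0.69 = 13747.42
V_total = 2632.3 + 13747.42 = 16379.72 mm^3


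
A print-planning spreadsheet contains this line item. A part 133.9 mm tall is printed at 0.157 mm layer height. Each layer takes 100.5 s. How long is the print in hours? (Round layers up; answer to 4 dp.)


Layers = ceil(133.9/0.157) = 853
t = 853 * 100.5 / 3600 = 23.8129 hrs


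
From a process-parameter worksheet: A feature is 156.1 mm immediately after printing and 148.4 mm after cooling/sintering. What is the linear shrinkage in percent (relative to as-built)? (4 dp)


Shrinkage = ((156.1-148.4)/156.1)*100 = 4.9327 %


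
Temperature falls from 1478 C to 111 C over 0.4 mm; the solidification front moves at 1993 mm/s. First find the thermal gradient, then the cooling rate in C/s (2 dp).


G = (1478-111)/0.4 = 3417.5 C/mm
CR = 3417.5 * 1993 = 6811077.5 C/s


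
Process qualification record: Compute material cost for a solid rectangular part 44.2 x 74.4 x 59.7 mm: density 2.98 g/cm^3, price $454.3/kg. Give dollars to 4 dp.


V = 44.2 * 74.4 * 59.7 = 196322.256 mm^3 = 196.322256 cm^3
Mass = 196.322256 * 2.98 / 1000 = 0.58504032 kg
Cost = 0.58504032 * 454.3 = 265.7838 $


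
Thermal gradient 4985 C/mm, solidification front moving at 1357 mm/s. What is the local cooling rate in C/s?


CR = 4985 * 1357 = 6764645 C/s


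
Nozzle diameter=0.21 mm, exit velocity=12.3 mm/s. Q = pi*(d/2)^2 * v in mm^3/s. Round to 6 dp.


A = pi*(0.21/2)^2 = 0.03463606 mm^2
Q = 0.03463606 * 12.3 = 0.426024 mm^3/s


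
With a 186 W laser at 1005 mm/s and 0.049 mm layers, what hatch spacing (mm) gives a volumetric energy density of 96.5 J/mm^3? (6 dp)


h = 186 / (96.5*1005*0.049) = 0.03914 mm


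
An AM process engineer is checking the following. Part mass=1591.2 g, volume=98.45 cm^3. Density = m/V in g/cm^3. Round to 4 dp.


rho = 1591.2 / 98.45 = 16.1625 g/cm^3


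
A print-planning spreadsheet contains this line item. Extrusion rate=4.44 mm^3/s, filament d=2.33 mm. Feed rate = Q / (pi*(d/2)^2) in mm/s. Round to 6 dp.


A = pi*(2.33/2)^2 = 4.263848
v = 4.44 / 4.263848 = 1.041313 mm/s


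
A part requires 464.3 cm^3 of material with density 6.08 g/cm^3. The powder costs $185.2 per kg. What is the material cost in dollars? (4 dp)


Mass = 464.3*6.08/1000 = 2.822944 kg
Cost = 2.822944 * 185.2 = 522.8092 $


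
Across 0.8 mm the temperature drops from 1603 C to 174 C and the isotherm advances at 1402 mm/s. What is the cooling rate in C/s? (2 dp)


G = (1603-174)/0.8 = 1786.25 C/mm
CR = 1786.25 * 1402 = 2504322.5 C/s


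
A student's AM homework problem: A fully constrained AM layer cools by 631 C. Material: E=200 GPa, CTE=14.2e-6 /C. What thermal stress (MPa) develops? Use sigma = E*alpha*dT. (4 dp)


sigma = 200*1000 * 14.2e-6 * 631 = 1792.04 MPa


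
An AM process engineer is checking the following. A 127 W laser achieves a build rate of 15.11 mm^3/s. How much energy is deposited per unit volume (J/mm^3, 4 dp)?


SE = 127 / 15.11 = 8.405 J/mm^3


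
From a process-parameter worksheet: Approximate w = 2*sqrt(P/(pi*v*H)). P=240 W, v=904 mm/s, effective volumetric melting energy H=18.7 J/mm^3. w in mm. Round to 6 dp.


w = 2*sqrt(240/(pi*904*18.7)) = 0.134448 mm


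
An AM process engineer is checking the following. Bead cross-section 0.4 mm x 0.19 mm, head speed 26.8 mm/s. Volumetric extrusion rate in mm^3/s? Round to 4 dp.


Rate = 0.4 * 0.19 * 26.8 = 2.0368 mm^3/s


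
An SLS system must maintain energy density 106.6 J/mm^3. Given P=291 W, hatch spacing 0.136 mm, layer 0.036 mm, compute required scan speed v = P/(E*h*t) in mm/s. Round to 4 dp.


v = 291 / (106.6*0.136*0.036) = 557.5636 mm/s


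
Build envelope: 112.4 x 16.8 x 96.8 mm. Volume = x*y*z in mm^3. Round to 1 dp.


V = 112.4 * 16.8 * 96.8 = 182789.4 mm^3


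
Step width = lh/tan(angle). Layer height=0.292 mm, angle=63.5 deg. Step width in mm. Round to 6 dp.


step = 0.292 / tan(63.5) = 0.145586 mm


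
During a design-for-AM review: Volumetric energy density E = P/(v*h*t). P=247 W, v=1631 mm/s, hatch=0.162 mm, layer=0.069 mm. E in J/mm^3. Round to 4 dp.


E = 247 / (1631*0.162*0.069) = 13.5481 J/mm^3


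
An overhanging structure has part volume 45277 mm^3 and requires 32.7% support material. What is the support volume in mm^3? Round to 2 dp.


V_support = 45277 * 0.327 = 14805.58 mm^3


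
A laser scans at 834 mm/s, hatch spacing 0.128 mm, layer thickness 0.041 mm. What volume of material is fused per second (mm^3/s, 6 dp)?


Rate = 834 * 0.128 * 0.041 = 4.376832 mm^3/s


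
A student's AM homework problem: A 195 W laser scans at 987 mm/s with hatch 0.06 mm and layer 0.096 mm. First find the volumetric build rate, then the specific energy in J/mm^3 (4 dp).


Build rate = 987 * 0.06 * 0.096 = 5.68512 mm^3/s
SE = 195 / 5.68512 = 34.3001 J/mm^3


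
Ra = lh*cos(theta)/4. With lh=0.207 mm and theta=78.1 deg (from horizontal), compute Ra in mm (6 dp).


Ra = 0.207 * cos(78.1) / 4 = 0.010671 mm


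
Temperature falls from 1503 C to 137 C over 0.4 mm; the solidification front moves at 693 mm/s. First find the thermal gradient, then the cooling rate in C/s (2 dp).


G = (1503-137)/0.4 = 3415.0 C/mm
CR = 3415.0 * 693 = 2366595.0 C/s


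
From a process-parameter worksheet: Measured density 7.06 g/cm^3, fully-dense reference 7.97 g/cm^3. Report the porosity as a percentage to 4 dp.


Porosity = (1-7.06/7.97)*100 = 11.4178 %


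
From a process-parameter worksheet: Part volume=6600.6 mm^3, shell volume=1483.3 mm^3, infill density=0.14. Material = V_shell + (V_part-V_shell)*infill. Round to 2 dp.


V_infill = (6600.6 - 1483.3) * 0.14 = 716.42
V_total = 1483.3 + 716.42 = 2199.72 mm^3


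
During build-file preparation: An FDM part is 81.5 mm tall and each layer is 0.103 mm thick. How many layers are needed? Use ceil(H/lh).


Layers = ceil(81.5/0.103) = 792


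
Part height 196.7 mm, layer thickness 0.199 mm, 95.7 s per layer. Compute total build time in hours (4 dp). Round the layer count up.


Layers = ceil(196.7/0.199) = 989
t = 989 * 95.7 / 3600 = 26.2909 hrs


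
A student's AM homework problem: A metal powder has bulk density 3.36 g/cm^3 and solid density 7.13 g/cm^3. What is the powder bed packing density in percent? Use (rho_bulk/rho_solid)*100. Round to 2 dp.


Packing = (3.36/7.13)*100 = 47.12 %


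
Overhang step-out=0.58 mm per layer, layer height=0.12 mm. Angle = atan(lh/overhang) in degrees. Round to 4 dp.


angle = atan(0.12/0.58) = 11.6894 degrees


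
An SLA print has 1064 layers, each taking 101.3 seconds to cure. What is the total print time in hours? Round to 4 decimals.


t = 1064 * 101.3 / 3600 = 29.9398 hrs


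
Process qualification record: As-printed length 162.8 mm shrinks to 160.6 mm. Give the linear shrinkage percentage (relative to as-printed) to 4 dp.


Shrinkage = ((162.8-160.6)/162.8)*100 = 1.3514 %


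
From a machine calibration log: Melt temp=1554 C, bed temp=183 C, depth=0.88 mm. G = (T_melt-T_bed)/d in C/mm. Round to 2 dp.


G = (1554-183)/0.88 = 1557.95 C/mm


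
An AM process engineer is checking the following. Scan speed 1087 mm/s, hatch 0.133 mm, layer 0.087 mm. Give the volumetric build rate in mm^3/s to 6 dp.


Rate = 1087 * 0.133 * 0.087 = 12.577677 mm^3/s


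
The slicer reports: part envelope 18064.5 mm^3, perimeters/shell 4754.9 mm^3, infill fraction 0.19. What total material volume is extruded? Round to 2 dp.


V_infill = (18064.5 - 4754.9) * 0.19 = 2528.82
V_total = 4754.9 + 2528.82 = 7283.72 mm^3


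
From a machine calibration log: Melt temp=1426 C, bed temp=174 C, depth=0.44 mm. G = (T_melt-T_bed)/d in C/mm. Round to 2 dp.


G = (1426-174)/0.44 = 2845.45 C/mm


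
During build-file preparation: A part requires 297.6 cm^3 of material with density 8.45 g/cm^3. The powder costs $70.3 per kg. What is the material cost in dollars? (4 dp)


Mass = 297.6*8.45/1000 = 2.51472 kg
Cost = 2.51472 * 70.3 = 176.7848 $


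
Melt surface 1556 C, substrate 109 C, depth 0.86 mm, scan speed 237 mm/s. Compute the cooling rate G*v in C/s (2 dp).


G = (1556-109)/0.86 = 1682.55813953 C/mm
CR = 1682.55813953 * 237 = 398766.28 C/s


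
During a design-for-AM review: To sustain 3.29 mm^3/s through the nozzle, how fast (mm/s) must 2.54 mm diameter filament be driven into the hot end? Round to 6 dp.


A = pi*(2.54/2)^2 = 5.067075
v = 3.29 / 5.067075 = 0.64929 mm/s


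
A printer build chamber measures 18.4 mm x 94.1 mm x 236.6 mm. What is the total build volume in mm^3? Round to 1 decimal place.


V = 18.4 * 94.1 * 236.6 = 409658.7 mm^3


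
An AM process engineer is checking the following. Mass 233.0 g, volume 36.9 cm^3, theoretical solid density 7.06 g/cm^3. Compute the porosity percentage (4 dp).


rho_part = 233.0 / 36.9 = 6.31436314 g/cm^3
Porosity = (1 - 6.31436314/7.06)*100 = 10.5614 %


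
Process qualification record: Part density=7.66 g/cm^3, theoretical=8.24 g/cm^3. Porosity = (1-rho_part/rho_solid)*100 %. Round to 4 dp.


Porosity = (1-7.66/8.24)*100 = 7.0388 %


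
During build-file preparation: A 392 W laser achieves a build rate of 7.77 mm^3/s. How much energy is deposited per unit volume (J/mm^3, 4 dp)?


SE = 392 / 7.77 = 50.4505 J/mm^3


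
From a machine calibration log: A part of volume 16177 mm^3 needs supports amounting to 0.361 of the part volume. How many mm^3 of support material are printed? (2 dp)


V_support = 16177 * 0.361 = 5839.9 mm^3


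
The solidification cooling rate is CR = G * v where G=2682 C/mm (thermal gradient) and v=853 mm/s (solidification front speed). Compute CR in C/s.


CR = 2682 * 853 = 2287746 C/s


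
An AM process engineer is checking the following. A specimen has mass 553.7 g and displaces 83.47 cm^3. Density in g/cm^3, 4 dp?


rho = 553.7 / 83.47 = 6.6335 g/cm^3


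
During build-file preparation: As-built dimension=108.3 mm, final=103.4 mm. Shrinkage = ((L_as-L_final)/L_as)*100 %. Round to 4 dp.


Shrinkage = ((108.3-103.4)/108.3)*100 = 4.5245 %


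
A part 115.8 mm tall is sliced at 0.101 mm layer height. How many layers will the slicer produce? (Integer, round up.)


Layers = ceil(115.8/0.101) = 1147


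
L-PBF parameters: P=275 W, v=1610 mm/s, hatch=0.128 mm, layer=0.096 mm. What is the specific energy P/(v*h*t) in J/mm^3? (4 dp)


Build rate = 1610 * 0.128 * 0.096 = 19.78368 mm^3/s
SE = 275 / 19.78368 = 13.9003 J/mm^3


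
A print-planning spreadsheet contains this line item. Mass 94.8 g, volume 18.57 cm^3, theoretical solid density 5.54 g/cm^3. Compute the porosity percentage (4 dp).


rho_part = 94.8 / 18.57 = 5.10500808 g/cm^3
Porosity = (1 - 5.10500808/5.54)*100 = 7.8518 %


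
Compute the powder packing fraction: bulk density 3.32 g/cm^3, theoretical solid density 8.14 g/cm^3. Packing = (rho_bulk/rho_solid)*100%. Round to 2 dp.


Packing = (3.32/8.14)*100 = 40.79 %


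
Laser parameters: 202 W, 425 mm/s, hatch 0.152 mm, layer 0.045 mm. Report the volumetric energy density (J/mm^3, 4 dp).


E = 202 / (425*0.152*0.045) = 69.4874 J/mm^3


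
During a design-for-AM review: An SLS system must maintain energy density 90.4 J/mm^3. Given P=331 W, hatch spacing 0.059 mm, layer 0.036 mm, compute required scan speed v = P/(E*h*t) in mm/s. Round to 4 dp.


v = 331 / (90.4*0.059*0.036) = 1723.8721 mm/s


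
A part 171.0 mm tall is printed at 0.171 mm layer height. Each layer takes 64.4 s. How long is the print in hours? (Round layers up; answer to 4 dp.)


Layers = ceil(171.0/0.171) = 1000
t = 1000 * 64.4 / 3600 = 17.8889 hrs


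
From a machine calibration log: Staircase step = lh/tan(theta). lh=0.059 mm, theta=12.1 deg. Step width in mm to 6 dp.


step = 0.059 / tan(12.1) = 0.27521 mm


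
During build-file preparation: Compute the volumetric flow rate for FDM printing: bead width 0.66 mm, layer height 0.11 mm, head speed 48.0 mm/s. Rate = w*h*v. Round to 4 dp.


Rate = 0.66 * 0.11 * 48.0 = 3.4848 mm^3/s


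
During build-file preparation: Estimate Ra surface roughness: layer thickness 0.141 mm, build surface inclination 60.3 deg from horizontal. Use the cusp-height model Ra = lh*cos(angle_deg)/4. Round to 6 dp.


Ra = 0.141 * cos(60.3) / 4 = 0.017465 mm


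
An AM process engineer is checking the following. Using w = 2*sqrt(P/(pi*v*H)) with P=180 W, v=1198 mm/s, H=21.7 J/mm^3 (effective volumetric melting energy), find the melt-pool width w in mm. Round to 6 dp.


w = 2*sqrt(180/(pi*1198*21.7)) = 0.093893 mm


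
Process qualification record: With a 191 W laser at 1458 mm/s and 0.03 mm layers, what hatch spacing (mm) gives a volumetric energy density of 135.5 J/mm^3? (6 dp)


h = 191 / (135.5*1458*0.03) = 0.032227 mm


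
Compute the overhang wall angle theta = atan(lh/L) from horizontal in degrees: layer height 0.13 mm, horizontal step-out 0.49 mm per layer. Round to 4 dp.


angle = atan(0.13/0.49) = 14.8586 degrees


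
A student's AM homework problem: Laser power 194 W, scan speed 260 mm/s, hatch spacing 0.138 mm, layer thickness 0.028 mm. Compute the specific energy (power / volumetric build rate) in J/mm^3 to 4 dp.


Build rate = 260 * 0.138 * 0.028 = 1.00464 mm^3/s
SE = 194 / 1.00464 = 193.104 J/mm^3


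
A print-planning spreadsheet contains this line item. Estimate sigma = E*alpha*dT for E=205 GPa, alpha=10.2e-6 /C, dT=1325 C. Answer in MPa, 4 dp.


sigma = 205*1000 * 10.2e-6 * 1325 = 2770.575 MPa


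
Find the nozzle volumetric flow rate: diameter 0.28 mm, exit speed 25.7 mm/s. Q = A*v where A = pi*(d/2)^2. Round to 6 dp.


A = pi*(0.28/2)^2 = 0.06157522 mm^2
Q = 0.06157522 * 25.7 = 1.582483 mm^3/s


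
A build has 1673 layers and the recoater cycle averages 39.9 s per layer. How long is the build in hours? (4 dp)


t = 1673 * 39.9 / 3600 = 18.5424 hrs


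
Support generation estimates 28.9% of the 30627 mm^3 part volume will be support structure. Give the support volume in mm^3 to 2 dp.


V_support = 30627 * 0.289 = 8851.2 mm^3


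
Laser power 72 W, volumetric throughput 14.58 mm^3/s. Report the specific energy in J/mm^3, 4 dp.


SE = 72 / 14.58 = 4.9383 J/mm^3


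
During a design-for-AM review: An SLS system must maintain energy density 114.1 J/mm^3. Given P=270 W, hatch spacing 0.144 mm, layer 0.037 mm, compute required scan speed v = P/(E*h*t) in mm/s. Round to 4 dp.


v = 270 / (114.1*0.144*0.037) = 444.1339 mm/s


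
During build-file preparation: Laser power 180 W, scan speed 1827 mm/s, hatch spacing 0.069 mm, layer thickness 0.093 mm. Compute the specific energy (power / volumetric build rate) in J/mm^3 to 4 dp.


Build rate = 1827 * 0.069 * 0.093 = 11.723859 mm^3/s
SE = 180 / 11.723859 = 15.3533 J/mm^3


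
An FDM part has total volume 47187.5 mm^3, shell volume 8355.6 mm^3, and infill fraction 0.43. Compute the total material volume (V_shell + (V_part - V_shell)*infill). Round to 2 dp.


V_infill = (47187.5 - 8355.6) * 0.43 = 16697.72
V_total = 8355.6 + 16697.72 = 25053.32 mm^3


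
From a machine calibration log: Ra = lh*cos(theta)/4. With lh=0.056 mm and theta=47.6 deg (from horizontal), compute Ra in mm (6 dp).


Ra = 0.056 * cos(47.6) / 4 = 0.00944 mm


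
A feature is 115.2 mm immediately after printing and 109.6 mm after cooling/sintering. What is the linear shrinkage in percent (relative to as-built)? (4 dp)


Shrinkage = ((115.2-109.6)/115.2)*100 = 4.8611 %


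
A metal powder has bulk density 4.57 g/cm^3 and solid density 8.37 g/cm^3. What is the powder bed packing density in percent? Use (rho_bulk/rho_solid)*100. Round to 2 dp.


Packing = (4.57/8.37)*100 = 54.6 %


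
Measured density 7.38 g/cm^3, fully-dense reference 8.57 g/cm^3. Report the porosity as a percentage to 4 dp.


Porosity = (1-7.38/8.57)*100 = 13.8856 %


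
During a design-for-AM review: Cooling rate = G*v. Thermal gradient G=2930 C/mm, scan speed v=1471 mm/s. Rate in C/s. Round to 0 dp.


CR = 2930 * 1471 = 4310030 C/s


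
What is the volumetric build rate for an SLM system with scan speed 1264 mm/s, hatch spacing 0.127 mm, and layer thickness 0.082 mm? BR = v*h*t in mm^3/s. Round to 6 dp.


Rate = 1264 * 0.127 * 0.082 = 13.163296 mm^3/s


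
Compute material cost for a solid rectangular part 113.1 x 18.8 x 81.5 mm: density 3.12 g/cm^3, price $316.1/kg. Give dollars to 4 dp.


V = 113.1 * 18.8 * 81.5 = 173291.82 mm^3 = 173.29182 cm^3
Mass = 173.29182 * 3.12 / 1000 = 0.54067048 kg
Cost = 0.54067048 * 316.1 = 170.9059 $


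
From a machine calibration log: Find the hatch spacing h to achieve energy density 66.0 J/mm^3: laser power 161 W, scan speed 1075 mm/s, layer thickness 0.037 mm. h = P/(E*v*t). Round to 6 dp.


h = 161 / (66.0*1075*0.037) = 0.06133 mm


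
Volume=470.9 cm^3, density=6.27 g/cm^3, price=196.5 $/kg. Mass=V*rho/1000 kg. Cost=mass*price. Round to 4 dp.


Mass = 470.9*6.27/1000 = 2.952543 kg
Cost = 2.952543 * 196.5 = 580.1747 $


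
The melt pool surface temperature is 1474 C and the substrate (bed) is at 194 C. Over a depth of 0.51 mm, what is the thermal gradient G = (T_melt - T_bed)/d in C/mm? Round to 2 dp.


G = (1474-194)/0.51 = 2509.8 C/mm


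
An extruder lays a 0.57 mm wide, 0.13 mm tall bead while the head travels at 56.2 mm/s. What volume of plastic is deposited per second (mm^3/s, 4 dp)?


Rate = 0.57 * 0.13 * 56.2 = 4.1644 mm^3/s


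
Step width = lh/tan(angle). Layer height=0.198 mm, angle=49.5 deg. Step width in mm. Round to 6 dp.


step = 0.198 / tan(49.5) = 0.169108 mm


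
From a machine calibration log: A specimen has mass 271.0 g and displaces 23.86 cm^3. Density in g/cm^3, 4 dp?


rho = 271.0 / 23.86 = 11.3579 g/cm^3


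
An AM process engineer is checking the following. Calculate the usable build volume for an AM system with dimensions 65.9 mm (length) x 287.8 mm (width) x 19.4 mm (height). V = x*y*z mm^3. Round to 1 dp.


V = 65.9 * 287.8 * 19.4 = 367940.8 mm^3


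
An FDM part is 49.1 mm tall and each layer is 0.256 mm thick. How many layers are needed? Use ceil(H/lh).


Layers = ceil(49.1/0.256) = 192


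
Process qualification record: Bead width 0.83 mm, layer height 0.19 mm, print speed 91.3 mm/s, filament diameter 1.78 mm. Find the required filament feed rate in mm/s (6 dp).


Q = 0.83 * 0.19 * 91.3 = 14.39801 mm^3/s
A_fil = pi*(1.78/2)^2 = 2.48845554 mm^2
v_feed = 14.39801 / 2.48845554 = 5.785922 mm/s


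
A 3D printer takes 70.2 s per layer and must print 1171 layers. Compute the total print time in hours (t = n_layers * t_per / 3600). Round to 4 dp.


t = 1171 * 70.2 / 3600 = 22.8345 hrs


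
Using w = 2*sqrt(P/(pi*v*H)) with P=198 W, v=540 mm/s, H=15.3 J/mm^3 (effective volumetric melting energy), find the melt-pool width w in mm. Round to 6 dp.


w = 2*sqrt(198/(pi*540*15.3)) = 0.174681 mm


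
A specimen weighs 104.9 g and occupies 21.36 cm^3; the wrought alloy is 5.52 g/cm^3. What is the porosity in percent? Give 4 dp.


rho_part = 104.9 / 21.36 = 4.91104869 g/cm^3
Porosity = (1 - 4.91104869/5.52)*100 = 11.0317 %


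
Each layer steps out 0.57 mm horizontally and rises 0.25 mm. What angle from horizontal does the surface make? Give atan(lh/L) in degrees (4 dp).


angle = atan(0.25/0.57) = 23.6821 degrees


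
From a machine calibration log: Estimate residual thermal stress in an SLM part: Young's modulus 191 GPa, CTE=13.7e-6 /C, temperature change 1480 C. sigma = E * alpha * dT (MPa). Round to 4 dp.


sigma = 191*1000 * 13.7e-6 * 1480 = 3872.716 MPa


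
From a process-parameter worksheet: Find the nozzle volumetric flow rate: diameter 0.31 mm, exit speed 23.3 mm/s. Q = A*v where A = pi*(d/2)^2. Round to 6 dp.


A = pi*(0.31/2)^2 = 0.07547676 mm^2
Q = 0.07547676 * 23.3 = 1.758609 mm^3/s


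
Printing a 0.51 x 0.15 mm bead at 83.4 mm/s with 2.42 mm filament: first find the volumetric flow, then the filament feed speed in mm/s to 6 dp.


Q = 0.51 * 0.15 * 83.4 = 6.3801 mm^3/s
A_fil = pi*(2.42/2)^2 = 4.5996058 mm^2
v_feed = 6.3801 / 4.5996058 = 1.387097 mm/s


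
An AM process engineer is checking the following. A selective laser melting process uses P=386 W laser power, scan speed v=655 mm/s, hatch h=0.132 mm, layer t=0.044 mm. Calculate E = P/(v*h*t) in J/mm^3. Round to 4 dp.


E = 386 / (655*0.132*0.044) = 101.4657 J/mm^3


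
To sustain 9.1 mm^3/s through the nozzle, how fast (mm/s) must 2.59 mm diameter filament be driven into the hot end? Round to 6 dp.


A = pi*(2.59/2)^2 = 5.268529
v = 9.1 / 5.268529 = 1.727237 mm/s


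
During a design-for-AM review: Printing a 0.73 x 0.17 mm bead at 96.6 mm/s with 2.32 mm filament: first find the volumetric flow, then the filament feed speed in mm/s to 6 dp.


Q = 0.73 * 0.17 * 96.6 = 11.98806 mm^3/s
A_fil = pi*(2.32/2)^2 = 4.22732707 mm^2
v_feed = 11.98806 / 4.22732707 = 2.835849 mm/s


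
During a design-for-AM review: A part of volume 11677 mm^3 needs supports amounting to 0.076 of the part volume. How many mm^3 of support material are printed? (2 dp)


V_support = 11677 * 0.076 = 887.45 mm^3


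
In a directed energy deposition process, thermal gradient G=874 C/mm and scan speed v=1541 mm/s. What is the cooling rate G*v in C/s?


CR = 874 * 1541 = 1346834 C/s


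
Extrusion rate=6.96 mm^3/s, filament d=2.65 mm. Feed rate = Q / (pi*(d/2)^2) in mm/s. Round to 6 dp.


A = pi*(2.65/2)^2 = 5.515459
v = 6.96 / 5.515459 = 1.261908 mm/s


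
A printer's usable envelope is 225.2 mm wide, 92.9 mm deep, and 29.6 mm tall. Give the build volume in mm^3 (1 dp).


V = 225.2 * 92.9 * 29.6 = 619264.0 mm^3


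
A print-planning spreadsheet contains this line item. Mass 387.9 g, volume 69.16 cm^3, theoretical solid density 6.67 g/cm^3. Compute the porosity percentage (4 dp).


rho_part = 387.9 / 69.16 = 5.60873337 g/cm^3
Porosity = (1 - 5.60873337/6.67)*100 = 15.911 %


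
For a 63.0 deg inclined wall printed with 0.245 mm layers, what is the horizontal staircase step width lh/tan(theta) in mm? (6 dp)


step = 0.245 / tan(63.0) = 0.124834 mm


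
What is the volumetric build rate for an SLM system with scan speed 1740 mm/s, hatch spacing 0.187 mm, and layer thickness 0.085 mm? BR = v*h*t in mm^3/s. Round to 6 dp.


Rate = 1740 * 0.187 * 0.085 = 27.6573 mm^3/s


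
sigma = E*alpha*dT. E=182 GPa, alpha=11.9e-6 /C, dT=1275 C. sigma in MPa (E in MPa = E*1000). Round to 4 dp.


sigma = 182*1000 * 11.9e-6 * 1275 = 2761.395 MPa


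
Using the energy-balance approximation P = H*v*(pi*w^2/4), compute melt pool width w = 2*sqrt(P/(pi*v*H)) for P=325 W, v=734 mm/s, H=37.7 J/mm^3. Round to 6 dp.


w = 2*sqrt(325/(pi*734*37.7)) = 0.122286 mm


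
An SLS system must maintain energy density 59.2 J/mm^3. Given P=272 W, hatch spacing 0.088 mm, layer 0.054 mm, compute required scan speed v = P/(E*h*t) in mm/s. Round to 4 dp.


v = 272 / (59.2*0.088*0.054) = 966.876 mm/s


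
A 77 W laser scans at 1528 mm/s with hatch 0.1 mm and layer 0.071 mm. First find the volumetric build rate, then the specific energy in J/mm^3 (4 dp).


Build rate = 1528 * 0.1 * 0.071 = 10.8488 mm^3/s
SE = 77 / 10.8488 = 7.0976 J/mm^3


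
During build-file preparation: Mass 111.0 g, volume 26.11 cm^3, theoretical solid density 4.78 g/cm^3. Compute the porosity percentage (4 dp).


rho_part = 111.0 / 26.11 = 4.25124473 g/cm^3
Porosity = (1 - 4.25124473/4.78)*100 = 11.0618 %


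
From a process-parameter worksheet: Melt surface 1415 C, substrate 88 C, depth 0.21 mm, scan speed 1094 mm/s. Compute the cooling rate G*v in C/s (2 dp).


G = (1415-88)/0.21 = 6319.04761905 C/mm
CR = 6319.04761905 * 1094 = 6913038.1 C/s


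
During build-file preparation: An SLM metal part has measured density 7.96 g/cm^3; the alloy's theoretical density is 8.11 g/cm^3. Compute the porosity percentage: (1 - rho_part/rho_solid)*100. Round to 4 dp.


Porosity = (1-7.96/8.11)*100 = 1.8496 %


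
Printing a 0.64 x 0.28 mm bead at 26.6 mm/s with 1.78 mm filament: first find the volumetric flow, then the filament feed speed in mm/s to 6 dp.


Q = 0.64 * 0.28 * 26.6 = 4.76672 mm^3/s
A_fil = pi*(1.78/2)^2 = 2.48845554 mm^2
v_feed = 4.76672 / 2.48845554 = 1.915534 mm/s


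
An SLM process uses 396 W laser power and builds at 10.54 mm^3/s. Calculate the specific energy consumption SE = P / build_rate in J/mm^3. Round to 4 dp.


SE = 396 / 10.54 = 37.5712 J/mm^3


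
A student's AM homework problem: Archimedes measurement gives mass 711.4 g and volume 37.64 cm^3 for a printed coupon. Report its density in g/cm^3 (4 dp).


rho = 711.4 / 37.64 = 18.9001 g/cm^3


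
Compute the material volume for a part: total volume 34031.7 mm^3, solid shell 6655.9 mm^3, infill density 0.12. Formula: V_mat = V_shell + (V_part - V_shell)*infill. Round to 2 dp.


V_infill = (34031.7 - 6655.9) * 0.12 = 3285.1
V_total = 6655.9 + 3285.1 = 9941.0 mm^3


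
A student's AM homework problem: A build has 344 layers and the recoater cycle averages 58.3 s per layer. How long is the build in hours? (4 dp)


t = 344 * 58.3 / 3600 = 5.5709 hrs


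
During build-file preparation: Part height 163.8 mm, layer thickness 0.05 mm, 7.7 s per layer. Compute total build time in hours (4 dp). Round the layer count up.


Layers = ceil(163.8/0.05) = 3276
t = 3276 * 7.7 / 3600 = 7.007 hrs


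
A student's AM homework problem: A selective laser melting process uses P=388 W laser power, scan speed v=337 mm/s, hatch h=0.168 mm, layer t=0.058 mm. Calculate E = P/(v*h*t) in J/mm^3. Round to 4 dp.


E = 388 / (337*0.168*0.058) = 118.1584 J/mm^3


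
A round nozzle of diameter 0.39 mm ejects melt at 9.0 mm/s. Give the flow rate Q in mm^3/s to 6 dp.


A = pi*(0.39/2)^2 = 0.11945906 mm^2
Q = 0.11945906 * 9.0 = 1.075132 mm^3/s


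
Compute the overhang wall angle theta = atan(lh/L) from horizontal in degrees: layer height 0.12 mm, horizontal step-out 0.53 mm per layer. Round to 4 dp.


angle = atan(0.12/0.53) = 12.7575 degrees


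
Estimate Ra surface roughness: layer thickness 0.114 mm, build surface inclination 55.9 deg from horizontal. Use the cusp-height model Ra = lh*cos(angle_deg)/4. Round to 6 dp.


Ra = 0.114 * cos(55.9) / 4 = 0.015978 mm


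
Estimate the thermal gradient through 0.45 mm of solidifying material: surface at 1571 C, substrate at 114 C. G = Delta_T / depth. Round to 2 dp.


G = (1571-114)/0.45 = 3237.78 C/mm


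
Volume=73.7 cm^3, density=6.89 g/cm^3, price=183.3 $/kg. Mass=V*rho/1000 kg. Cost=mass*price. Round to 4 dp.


Mass = 73.7*6.89/1000 = 0.507793 kg
Cost = 0.507793 * 183.3 = 93.0785 $


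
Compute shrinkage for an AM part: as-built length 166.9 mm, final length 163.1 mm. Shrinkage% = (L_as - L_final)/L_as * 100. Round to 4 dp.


Shrinkage = ((166.9-163.1)/166.9)*100 = 2.2768 %


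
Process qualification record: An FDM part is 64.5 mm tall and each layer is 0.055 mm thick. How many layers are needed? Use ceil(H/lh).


Layers = ceil(64.5/0.055) = 1173


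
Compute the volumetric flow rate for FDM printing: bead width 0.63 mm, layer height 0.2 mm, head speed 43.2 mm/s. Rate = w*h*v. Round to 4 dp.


Rate = 0.63 * 0.2 * 43.2 = 5.4432 mm^3/s


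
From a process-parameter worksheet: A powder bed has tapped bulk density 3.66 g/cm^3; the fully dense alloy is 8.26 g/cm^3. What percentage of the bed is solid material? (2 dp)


Packing = (3.66/8.26)*100 = 44.31 %


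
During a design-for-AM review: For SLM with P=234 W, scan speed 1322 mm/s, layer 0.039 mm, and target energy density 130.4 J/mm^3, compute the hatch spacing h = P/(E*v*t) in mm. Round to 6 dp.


h = 234 / (130.4*1322*0.039) = 0.034805 mm


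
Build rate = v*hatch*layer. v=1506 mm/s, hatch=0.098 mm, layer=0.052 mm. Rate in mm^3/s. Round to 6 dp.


Rate = 1506 * 0.098 * 0.052 = 7.674576 mm^3/s


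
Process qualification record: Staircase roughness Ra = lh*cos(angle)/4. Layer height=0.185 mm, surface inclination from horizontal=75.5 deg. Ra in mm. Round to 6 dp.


Ra = 0.185 * cos(75.5) / 4 = 0.01158 mm


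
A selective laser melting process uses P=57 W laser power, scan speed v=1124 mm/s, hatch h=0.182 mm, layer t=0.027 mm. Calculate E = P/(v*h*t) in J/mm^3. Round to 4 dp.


E = 57 / (1124*0.182*0.027) = 10.3199 J/mm^3


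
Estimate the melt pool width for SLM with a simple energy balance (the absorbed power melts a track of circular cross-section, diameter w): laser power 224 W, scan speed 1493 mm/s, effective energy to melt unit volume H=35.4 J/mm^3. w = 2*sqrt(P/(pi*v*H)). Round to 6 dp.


w = 2*sqrt(224/(pi*1493*35.4)) = 0.073459 mm


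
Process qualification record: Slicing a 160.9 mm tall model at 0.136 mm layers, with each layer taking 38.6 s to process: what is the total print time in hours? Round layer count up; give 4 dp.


Layers = ceil(160.9/0.136) = 1184
t = 1184 * 38.6 / 3600 = 12.6951 hrs


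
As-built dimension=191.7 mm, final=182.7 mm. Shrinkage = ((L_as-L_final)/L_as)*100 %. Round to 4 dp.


Shrinkage = ((191.7-182.7)/191.7)*100 = 4.6948 %


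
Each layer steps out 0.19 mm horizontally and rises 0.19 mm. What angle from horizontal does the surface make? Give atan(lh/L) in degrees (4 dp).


angle = atan(0.19/0.19) = 45.0 degrees


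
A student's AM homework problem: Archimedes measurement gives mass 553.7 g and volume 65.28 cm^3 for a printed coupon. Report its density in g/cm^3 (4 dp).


rho = 553.7 / 65.28 = 8.4819 g/cm^3


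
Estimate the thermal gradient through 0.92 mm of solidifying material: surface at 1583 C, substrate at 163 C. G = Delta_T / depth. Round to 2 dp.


G = (1583-163)/0.92 = 1543.48 C/mm


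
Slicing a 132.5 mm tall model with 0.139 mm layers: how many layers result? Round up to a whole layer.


Layers = ceil(132.5/0.139) = 954


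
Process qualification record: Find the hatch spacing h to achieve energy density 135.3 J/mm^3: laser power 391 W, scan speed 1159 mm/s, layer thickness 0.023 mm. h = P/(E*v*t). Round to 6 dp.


h = 391 / (135.3*1159*0.023) = 0.10841 mm


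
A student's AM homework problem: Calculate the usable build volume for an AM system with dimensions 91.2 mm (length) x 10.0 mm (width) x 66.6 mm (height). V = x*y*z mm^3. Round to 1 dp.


V = 91.2 * 10.0 * 66.6 = 60739.2 mm^3


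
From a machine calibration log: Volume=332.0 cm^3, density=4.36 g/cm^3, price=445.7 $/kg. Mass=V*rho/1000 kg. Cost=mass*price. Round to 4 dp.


Mass = 332.0*4.36/1000 = 1.44752 kg
Cost = 1.44752 * 445.7 = 645.1597 $


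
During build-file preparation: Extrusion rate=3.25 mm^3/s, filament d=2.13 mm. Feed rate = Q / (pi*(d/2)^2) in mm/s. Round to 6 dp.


A = pi*(2.13/2)^2 = 3.563273
v = 3.25 / 3.563273 = 0.912083 mm/s


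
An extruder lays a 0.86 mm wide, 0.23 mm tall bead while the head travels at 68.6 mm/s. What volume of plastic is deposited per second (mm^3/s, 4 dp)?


Rate = 0.86 * 0.23 * 68.6 = 13.5691 mm^3/s


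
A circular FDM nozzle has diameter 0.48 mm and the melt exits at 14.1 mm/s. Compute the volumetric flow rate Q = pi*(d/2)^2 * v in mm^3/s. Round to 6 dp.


A = pi*(0.48/2)^2 = 0.18095574 mm^2
Q = 0.18095574 * 14.1 = 2.551476 mm^3/s


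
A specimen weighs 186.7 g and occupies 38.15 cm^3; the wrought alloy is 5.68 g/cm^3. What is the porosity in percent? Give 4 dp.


rho_part = 186.7 / 38.15 = 4.8938401 g/cm^3
Porosity = (1 - 4.8938401/5.68)*100 = 13.8408 %


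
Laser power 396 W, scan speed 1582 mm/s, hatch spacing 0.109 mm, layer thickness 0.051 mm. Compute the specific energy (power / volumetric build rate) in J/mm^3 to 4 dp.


Build rate = 1582 * 0.109 * 0.051 = 8.794338 mm^3/s
SE = 396 / 8.794338 = 45.029 J/mm^3


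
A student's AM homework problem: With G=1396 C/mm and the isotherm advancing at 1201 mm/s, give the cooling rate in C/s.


CR = 1396 * 1201 = 1676596 C/s


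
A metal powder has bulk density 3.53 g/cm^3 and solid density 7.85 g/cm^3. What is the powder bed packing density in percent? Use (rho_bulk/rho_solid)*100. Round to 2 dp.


Packing = (3.53/7.85)*100 = 44.97 %


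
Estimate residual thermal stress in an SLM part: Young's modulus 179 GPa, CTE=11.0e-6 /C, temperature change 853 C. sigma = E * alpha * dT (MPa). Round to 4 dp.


sigma = 179*1000 * 11.0e-6 * 853 = 1679.557 MPa
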